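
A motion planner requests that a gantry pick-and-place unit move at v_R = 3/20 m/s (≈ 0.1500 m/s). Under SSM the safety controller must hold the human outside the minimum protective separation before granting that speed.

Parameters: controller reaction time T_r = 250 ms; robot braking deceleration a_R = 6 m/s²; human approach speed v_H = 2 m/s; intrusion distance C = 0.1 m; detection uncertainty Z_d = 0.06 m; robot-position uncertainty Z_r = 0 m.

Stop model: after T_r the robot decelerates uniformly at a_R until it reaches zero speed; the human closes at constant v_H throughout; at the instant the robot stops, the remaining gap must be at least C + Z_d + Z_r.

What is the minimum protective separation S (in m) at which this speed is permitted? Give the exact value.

S_min = 1199/1600 m = 0.7494 m

braking lasts T_s = (3/20)/6 = 0.0250 s
robot covers v_R·T_r = 0.1500·0.2500 = 0.0375 m before braking
robot covers 0.1500·0.0250 − ½·6.0000·0.0250² = 0.0019 m while stopping
person approaches 2.0000·(0.2500+0.0250) = 0.5500 m
margins: 0.1000+0.0600+0.0000 = 0.1600 m
S_min ≈ 0.0375+0.0019+0.5500+0.1600  ⇒  S_min = 1199/1600 m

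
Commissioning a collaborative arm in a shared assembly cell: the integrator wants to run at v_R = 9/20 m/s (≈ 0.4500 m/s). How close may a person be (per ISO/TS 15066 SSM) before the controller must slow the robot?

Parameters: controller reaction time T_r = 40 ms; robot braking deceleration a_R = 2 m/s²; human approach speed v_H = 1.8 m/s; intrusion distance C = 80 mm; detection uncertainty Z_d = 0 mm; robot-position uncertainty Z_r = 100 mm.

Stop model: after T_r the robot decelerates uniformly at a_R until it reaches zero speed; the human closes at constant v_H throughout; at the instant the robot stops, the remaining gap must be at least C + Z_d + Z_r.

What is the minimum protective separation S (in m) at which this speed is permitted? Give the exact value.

S_min = 1161/1600 m = 0.7256 m

stop time T_s = (9/20)/2 = 0.2250 s
reaction-phase robot travel = 0.4500·0.0400 = 0.0180 m
robot under decel: 0.4500²/(2·2.0000) = 0.0506 m
human over T_r+T_s: 1.8000·(0.0400+0.2250) = 0.4770 m
C+Z_d+Z_r = 0.0800+0.0000+0.1000 = 0.1800 m
S_min ≈ 0.0180+0.0506+0.4770+0.1800  ⇒  S_min = 1161/1600 m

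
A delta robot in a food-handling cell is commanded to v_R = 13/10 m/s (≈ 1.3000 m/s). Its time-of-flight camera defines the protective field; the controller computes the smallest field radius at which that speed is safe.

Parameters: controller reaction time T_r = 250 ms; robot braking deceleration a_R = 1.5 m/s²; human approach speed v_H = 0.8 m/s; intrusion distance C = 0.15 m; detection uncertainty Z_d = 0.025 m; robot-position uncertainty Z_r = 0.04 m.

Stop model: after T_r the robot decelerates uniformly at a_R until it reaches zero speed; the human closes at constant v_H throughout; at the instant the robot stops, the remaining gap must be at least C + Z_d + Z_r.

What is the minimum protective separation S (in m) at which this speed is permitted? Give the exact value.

S_min = 599/300 m = 1.9967 m

stop time T_s = (13/10)/(3/2) = 0.8667 s
reaction-phase robot travel = 1.3000·0.2500 = 0.3250 m
robot covers 1.3000·0.8667 − ½·1.5000·0.8667² = 0.5633 m while stopping
person approaches 0.8000·(0.2500+0.8667) = 0.8933 m
C+Z_d+Z_r = 0.1500+0.0250+0.0400 = 0.2150 m
S_min ≈ 0.3250+0.5633+0.8933+0.2150  ⇒  S_min = 599/300 m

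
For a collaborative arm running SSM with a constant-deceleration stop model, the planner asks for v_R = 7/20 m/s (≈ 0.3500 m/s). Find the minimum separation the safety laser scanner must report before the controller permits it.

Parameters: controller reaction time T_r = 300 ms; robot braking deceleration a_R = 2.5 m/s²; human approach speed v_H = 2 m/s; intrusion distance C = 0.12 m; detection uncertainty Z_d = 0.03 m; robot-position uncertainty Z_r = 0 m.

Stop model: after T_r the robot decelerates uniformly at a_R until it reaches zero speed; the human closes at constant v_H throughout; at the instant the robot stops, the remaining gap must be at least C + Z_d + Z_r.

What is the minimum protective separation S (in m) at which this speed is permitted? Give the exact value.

braking lasts T_s = (7/20)/(5/2) = 0.1400 s
robot covers v_R·T_r = 0.3500·0.3000 = 0.1050 m before braking
robot under decel: 0.3500²/(2·2.5000) = 0.0245 m
person approaches 2.0000·(0.3000+0.1400) = 0.8800 m
residual clearance needed = 0.1200+0.0300+0.0000 = 0.1500 m
S_min ≈ 0.1050+0.0245+0.8800+0.1500  ⇒  S_min = 2319/2000 m

S_min = 2319/2000 m = 1.1595 m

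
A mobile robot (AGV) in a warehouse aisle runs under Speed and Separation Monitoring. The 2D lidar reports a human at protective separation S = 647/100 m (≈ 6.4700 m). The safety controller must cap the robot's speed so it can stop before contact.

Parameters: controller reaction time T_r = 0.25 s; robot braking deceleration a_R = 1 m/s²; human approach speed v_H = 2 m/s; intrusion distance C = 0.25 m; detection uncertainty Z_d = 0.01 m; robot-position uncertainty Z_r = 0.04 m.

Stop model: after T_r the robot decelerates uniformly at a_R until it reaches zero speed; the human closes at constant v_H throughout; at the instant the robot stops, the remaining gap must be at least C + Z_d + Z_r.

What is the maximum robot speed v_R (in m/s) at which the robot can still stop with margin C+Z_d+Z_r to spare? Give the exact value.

at the boundary: (1/2)·v² + (9/4)·v + (-567/100) = 0
  disc = (9/4)² − 4·(1/2)·(-567/100) = 6561/400 ; √disc = 81/20
  v_R = (−(9/4) + 81/20) / (2·(1/2)) = 9/5 m/s
check:
braking lasts T_s = (9/5)/1 = 1.8000 s
robot covers v_R·T_r = 1.8000·0.2500 = 0.4500 m before braking
braking distance = 1.8000²/(2·1.0000) = 1.6200 m
human closes 2.0000·2.0500 = 4.1000 m
residual clearance needed = 0.2500+0.0100+0.0400 = 0.3000 m
sum ≈ 0.4500+1.6200+4.1000+0.3000 ≈ 6.4700 m = S ✓

v_R_max = 9/5 m/s = 1.8000 m/s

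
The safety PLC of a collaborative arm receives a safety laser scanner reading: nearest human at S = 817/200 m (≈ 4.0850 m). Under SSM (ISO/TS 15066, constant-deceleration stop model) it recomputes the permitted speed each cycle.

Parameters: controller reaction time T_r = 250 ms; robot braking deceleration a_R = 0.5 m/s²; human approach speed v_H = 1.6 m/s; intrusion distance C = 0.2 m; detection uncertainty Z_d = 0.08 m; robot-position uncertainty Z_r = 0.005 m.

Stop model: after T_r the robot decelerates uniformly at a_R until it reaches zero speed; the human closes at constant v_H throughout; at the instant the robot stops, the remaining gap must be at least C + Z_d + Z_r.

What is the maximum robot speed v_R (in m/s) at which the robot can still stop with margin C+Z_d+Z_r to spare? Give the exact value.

at the boundary: (1)·v² + (69/20)·v + (-17/5) = 0
  disc = (69/20)² − 4·(1)·(-17/5) = 10201/400 ; √disc = 101/20
  v_R = (−(69/20) + 101/20) / (2·(1)) = 4/5 m/s
check:
T_s = v_R/a_R = (4/5)/(1/2) = 1.6000 s
reaction-phase robot travel = 0.8000·0.2500 = 0.2000 m
braking distance = 0.8000²/(2·0.5000) = 0.6400 m
person approaches 1.6000·(0.2500+1.6000) = 2.9600 m
residual clearance needed = 0.2000+0.0800+0.0050 = 0.2850 m
sum ≈ 0.2000+0.6400+2.9600+0.2850 ≈ 4.0850 m = S ✓

v_R_max = 4/5 m/s = 0.8000 m/s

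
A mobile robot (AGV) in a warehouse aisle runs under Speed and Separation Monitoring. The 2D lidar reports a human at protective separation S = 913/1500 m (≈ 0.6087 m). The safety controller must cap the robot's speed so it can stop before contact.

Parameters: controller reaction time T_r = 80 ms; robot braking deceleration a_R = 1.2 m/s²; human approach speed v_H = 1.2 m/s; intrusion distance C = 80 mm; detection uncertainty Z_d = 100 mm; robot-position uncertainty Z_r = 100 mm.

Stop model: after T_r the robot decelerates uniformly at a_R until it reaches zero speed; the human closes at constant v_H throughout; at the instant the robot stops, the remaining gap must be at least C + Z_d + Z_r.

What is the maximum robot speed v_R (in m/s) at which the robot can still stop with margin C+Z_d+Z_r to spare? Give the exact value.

v_R_max = 1/5 m/s = 0.2000 m/s

at the boundary: (5/12)·v² + (27/25)·v + (-349/1500) = 0
  disc = (27/25)² − 4·(5/12)·(-349/1500) = 34969/22500 ; √disc = 187/150
  v_R = (−(27/25) + 187/150) / (2·(5/12)) = 1/5 m/s
check:
braking lasts T_s = (1/5)/(6/5) = 0.1667 s
reaction-phase robot travel = 0.2000·0.0800 = 0.0160 m
braking distance = 0.2000²/(2·1.2000) = 0.0167 m
person approaches 1.2000·(0.0800+0.1667) = 0.2960 m
C+Z_d+Z_r = 0.0800+0.1000+0.1000 = 0.2800 m
sum ≈ 0.0160+0.0167+0.2960+0.2800 ≈ 0.6087 m = S ✓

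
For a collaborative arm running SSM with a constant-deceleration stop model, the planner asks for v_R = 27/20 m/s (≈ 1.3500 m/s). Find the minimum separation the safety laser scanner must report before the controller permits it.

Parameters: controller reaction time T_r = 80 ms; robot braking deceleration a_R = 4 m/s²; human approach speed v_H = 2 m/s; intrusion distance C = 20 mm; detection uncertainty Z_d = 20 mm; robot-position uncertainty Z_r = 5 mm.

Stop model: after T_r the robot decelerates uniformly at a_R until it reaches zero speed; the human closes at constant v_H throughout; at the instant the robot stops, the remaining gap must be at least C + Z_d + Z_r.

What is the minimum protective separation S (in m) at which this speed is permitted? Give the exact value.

S_min = 19453/16000 m = 1.2158 m

braking lasts T_s = (27/20)/4 = 0.3375 s
robot covers v_R·T_r = 1.3500·0.0800 = 0.1080 m before braking
braking distance = 1.3500²/(2·4.0000) = 0.2278 m
person approaches 2.0000·(0.0800+0.3375) = 0.8350 m
margins: 0.0200+0.0200+0.0050 = 0.0450 m
S_min ≈ 0.1080+0.2278+0.8350+0.0450  ⇒  S_min = 19453/16000 m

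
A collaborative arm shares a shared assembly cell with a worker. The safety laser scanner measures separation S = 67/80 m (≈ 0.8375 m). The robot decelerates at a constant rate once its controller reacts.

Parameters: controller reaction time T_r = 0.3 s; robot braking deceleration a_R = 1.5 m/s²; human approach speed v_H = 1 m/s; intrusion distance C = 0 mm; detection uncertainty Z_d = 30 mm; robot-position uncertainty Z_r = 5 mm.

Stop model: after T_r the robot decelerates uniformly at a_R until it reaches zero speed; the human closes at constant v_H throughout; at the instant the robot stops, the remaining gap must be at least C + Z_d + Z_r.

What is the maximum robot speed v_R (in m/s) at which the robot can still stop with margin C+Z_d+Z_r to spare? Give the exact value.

quadratic (1/3)·v² + (29/30)·v + (-201/400) = 0
  disc = (29/30)² − 4·(1/3)·(-201/400) = 361/225 ; √disc = 19/15
  v_R = (−(29/30) + 19/15) / (2·(1/3)) = 9/20 m/s
check:
stop time T_s = (9/20)/(3/2) = 0.3000 s
reaction-phase robot travel = 0.4500·0.3000 = 0.1350 m
robot under decel: 0.4500²/(2·1.5000) = 0.0675 m
person approaches 1.0000·(0.3000+0.3000) = 0.6000 m
margins: 0.0000+0.0300+0.0050 = 0.0350 m
sum ≈ 0.1350+0.0675+0.6000+0.0350 ≈ 0.8375 m = S ✓

v_R_max = 9/20 m/s = 0.4500 m/s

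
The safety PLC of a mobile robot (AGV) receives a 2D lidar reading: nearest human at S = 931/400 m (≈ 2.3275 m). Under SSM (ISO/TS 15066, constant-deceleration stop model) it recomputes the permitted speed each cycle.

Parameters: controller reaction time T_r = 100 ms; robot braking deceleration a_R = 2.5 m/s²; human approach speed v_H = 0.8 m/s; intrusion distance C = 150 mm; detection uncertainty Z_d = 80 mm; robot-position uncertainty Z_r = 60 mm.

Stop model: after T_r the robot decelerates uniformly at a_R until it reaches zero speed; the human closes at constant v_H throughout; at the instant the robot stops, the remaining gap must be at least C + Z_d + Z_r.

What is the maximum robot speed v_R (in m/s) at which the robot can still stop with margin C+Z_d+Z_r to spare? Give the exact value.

v_R_max = 9/4 m/s = 2.2500 m/s

collect terms ⇒ (1/5)·v_R² + (21/50)·v_R + (-783/400) = 0
  disc = (21/50)² − 4·(1/5)·(-783/400) = 1089/625 ; √disc = 33/25
  v_R = (−(21/50) + 33/25) / (2·(1/5)) = 9/4 m/s
check:
stop time T_s = (9/4)/(5/2) = 0.9000 s
robot in T_r: 2.2500·0.1000 = 0.2250 m
braking distance = 2.2500²/(2·2.5000) = 1.0125 m
person approaches 0.8000·(0.1000+0.9000) = 0.8000 m
C+Z_d+Z_r = 0.1500+0.0800+0.0600 = 0.2900 m
sum ≈ 0.2250+1.0125+0.8000+0.2900 ≈ 2.3275 m = S ✓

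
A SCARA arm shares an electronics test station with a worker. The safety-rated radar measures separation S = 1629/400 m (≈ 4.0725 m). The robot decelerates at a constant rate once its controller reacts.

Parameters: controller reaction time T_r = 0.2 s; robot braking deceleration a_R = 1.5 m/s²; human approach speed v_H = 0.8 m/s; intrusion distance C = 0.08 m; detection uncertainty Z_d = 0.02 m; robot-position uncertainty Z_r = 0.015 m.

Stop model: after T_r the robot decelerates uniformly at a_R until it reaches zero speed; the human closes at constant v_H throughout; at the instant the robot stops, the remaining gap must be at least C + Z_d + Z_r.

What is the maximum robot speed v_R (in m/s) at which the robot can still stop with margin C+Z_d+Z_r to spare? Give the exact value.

v_R_max = 49/20 m/s = 2.4500 m/s

at the boundary: (1/3)·v² + (11/15)·v + (-1519/400) = 0
  disc = (11/15)² − 4·(1/3)·(-1519/400) = 5041/900 ; √disc = 71/30
  v_R = (−(11/15) + 71/30) / (2·(1/3)) = 49/20 m/s
check:
braking lasts T_s = (49/20)/(3/2) = 1.6333 s
robot covers v_R·T_r = 2.4500·0.2000 = 0.4900 m before braking
robot under decel: 2.4500²/(2·1.5000) = 2.0008 m
person approaches 0.8000·(0.2000+1.6333) = 1.4667 m
margins: 0.0800+0.0200+0.0150 = 0.1150 m
sum ≈ 0.4900+2.0008+1.4667+0.1150 ≈ 4.0725 m = S ✓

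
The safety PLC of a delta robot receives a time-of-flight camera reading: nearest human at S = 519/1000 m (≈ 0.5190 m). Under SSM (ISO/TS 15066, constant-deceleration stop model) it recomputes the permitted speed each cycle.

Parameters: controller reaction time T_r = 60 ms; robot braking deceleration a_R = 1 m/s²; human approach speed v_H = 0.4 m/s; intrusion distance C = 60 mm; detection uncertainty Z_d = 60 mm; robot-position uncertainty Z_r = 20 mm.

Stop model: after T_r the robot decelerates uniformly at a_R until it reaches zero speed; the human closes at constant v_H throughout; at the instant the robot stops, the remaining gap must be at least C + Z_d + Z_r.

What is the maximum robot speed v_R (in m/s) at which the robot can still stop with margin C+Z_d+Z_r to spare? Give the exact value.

v_R_max = 1/2 m/s = 0.5000 m/s

at the boundary: (1/2)·v² + (23/50)·v + (-71/200) = 0
  disc = (23/50)² − 4·(1/2)·(-71/200) = 576/625 ; √disc = 24/25
  v_R = (−(23/50) + 24/25) / (2·(1/2)) = 1/2 m/s
check:
T_s = v_R/a_R = (1/2)/1 = 0.5000 s
reaction-phase robot travel = 0.5000·0.0600 = 0.0300 m
robot under decel: 0.5000²/(2·1.0000) = 0.1250 m
human over T_r+T_s: 0.4000·(0.0600+0.5000) = 0.2240 m
C+Z_d+Z_r = 0.0600+0.0600+0.0200 = 0.1400 m
sum ≈ 0.0300+0.1250+0.2240+0.1400 ≈ 0.5190 m = S ✓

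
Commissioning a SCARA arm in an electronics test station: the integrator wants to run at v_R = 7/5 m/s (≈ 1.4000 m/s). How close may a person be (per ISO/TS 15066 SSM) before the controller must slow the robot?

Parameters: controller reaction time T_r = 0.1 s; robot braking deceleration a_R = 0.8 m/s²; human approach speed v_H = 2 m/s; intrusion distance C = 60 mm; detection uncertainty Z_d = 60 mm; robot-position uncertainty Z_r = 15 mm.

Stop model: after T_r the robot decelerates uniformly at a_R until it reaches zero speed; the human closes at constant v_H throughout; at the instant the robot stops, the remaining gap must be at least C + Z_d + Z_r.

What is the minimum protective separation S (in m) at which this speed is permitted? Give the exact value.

braking lasts T_s = (7/5)/(4/5) = 1.7500 s
reaction-phase robot travel = 1.4000·0.1000 = 0.1400 m
robot covers 1.4000·1.7500 − ½·0.8000·1.7500² = 1.2250 m while stopping
human closes 2.0000·1.8500 = 3.7000 m
margins: 0.0600+0.0600+0.0150 = 0.1350 m
S_min ≈ 0.1400+1.2250+3.7000+0.1350  ⇒  S_min = 26/5 m

S_min = 26/5 m = 5.2000 m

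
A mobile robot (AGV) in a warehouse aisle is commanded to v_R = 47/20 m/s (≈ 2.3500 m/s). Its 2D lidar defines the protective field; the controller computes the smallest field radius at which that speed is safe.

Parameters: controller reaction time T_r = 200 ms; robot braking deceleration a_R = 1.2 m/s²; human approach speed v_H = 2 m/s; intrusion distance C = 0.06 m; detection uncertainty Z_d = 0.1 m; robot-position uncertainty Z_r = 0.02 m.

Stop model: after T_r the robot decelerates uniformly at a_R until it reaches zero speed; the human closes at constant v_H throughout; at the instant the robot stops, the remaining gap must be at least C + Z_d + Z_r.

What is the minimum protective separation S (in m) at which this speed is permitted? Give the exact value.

S_min = 6977/960 m = 7.2677 m

stop time T_s = (47/20)/(6/5) = 1.9583 s
robot in T_r: 2.3500·0.2000 = 0.4700 m
braking distance = 2.3500²/(2·1.2000) = 2.3010 m
human over T_r+T_s: 2.0000·(0.2000+1.9583) = 4.3167 m
residual clearance needed = 0.0600+0.1000+0.0200 = 0.1800 m
S_min ≈ 0.4700+2.3010+4.3167+0.1800  ⇒  S_min = 6977/960 m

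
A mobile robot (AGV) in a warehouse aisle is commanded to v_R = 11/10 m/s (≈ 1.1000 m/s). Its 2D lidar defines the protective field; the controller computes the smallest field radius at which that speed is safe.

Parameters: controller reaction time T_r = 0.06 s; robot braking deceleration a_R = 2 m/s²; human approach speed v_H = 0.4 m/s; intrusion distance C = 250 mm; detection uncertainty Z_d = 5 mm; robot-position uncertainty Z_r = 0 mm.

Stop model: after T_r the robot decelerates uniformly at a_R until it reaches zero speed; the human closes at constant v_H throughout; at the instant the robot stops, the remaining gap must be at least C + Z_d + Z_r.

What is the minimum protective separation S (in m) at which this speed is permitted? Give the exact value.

T_s = v_R/a_R = (11/10)/2 = 0.5500 s
reaction-phase robot travel = 1.1000·0.0600 = 0.0660 m
braking distance = 1.1000²/(2·2.0000) = 0.3025 m
human over T_r+T_s: 0.4000·(0.0600+0.5500) = 0.2440 m
residual clearance needed = 0.2500+0.0050+0.0000 = 0.2550 m
S_min ≈ 0.0660+0.3025+0.2440+0.2550  ⇒  S_min = 347/400 m

S_min = 347/400 m = 0.8675 m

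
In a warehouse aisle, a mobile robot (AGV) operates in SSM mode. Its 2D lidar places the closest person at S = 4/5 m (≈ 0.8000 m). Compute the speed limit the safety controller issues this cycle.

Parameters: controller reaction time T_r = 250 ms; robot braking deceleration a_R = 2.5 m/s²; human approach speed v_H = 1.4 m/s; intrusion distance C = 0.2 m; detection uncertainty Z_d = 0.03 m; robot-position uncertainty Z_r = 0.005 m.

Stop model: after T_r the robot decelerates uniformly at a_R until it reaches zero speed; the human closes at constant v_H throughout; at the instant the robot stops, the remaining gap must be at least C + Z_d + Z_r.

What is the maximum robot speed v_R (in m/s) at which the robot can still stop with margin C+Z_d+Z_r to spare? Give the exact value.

quadratic (1/5)·v² + (81/100)·v + (-43/200) = 0
  disc = (81/100)² − 4·(1/5)·(-43/200) = 8281/10000 ; √disc = 91/100
  v_R = (−(81/100) + 91/100) / (2·(1/5)) = 1/4 m/s
check:
T_s = v_R/a_R = (1/4)/(5/2) = 0.1000 s
robot in T_r: 0.2500·0.2500 = 0.0625 m
robot covers 0.2500·0.1000 − ½·2.5000·0.1000² = 0.0125 m while stopping
human over T_r+T_s: 1.4000·(0.2500+0.1000) = 0.4900 m
C+Z_d+Z_r = 0.2000+0.0300+0.0050 = 0.2350 m
sum ≈ 0.0625+0.0125+0.4900+0.2350 ≈ 0.8000 m = S ✓

v_R_max = 1/4 m/s = 0.2500 m/s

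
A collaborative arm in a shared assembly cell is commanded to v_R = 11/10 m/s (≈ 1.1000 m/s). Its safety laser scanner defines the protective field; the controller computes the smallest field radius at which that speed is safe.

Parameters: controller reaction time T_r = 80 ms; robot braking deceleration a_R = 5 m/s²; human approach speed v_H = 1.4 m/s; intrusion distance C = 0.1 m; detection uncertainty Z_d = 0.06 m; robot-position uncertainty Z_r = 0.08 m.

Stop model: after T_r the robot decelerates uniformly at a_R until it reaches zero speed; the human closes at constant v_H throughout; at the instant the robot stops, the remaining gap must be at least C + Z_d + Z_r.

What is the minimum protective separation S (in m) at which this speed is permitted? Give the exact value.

S_min = 869/1000 m = 0.8690 m

stop time T_s = (11/10)/5 = 0.2200 s
robot covers v_R·T_r = 1.1000·0.0800 = 0.0880 m before braking
robot covers 1.1000·0.2200 − ½·5.0000·0.2200² = 0.1210 m while stopping
human closes 1.4000·0.3000 = 0.4200 m
C+Z_d+Z_r = 0.1000+0.0600+0.0800 = 0.2400 m
S_min ≈ 0.0880+0.1210+0.4200+0.2400  ⇒  S_min = 869/1000 m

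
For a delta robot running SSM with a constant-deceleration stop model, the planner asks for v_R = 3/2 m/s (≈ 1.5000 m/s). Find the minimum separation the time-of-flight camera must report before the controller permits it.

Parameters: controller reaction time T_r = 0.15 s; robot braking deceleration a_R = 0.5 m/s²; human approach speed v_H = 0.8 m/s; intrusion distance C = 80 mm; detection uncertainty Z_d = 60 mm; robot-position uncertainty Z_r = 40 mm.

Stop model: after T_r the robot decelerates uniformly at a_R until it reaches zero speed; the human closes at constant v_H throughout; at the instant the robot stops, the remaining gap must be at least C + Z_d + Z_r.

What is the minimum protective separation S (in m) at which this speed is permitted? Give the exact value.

stop time T_s = (3/2)/(1/2) = 3.0000 s
reaction-phase robot travel = 1.5000·0.1500 = 0.2250 m
robot under decel: 1.5000²/(2·0.5000) = 2.2500 m
person approaches 0.8000·(0.1500+3.0000) = 2.5200 m
residual clearance needed = 0.0800+0.0600+0.0400 = 0.1800 m
S_min ≈ 0.2250+2.2500+2.5200+0.1800  ⇒  S_min = 207/40 m

S_min = 207/40 m = 5.1750 m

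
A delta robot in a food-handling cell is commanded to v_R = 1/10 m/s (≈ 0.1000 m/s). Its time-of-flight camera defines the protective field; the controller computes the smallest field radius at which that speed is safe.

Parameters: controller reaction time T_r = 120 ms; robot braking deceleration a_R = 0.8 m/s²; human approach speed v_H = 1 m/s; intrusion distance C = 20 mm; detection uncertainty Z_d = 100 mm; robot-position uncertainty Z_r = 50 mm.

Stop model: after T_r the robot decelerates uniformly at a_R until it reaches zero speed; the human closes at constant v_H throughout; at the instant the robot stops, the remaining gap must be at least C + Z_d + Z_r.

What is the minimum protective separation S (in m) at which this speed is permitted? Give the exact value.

S_min = 1733/4000 m = 0.4333 m

braking lasts T_s = (1/10)/(4/5) = 0.1250 s
robot in T_r: 0.1000·0.1200 = 0.0120 m
robot under decel: 0.1000²/(2·0.8000) = 0.0063 m
person approaches 1.0000·(0.1200+0.1250) = 0.2450 m
residual clearance needed = 0.0200+0.1000+0.0500 = 0.1700 m
S_min ≈ 0.0120+0.0063+0.2450+0.1700  ⇒  S_min = 1733/4000 m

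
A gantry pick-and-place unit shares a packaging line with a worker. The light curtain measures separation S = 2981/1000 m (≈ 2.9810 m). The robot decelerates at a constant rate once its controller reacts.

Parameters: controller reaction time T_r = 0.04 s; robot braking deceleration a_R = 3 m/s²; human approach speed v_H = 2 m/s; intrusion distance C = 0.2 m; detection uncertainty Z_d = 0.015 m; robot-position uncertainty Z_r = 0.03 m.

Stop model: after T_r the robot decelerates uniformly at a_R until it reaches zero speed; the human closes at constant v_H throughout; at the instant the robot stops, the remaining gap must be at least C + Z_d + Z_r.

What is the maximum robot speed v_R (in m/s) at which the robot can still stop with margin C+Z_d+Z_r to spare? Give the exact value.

v_R_max = 12/5 m/s = 2.4000 m/s

at the boundary: (1/6)·v² + (53/75)·v + (-332/125) = 0
  disc = (53/75)² − 4·(1/6)·(-332/125) = 12769/5625 ; √disc = 113/75
  v_R = (−(53/75) + 113/75) / (2·(1/6)) = 12/5 m/s
check:
stop time T_s = (12/5)/3 = 0.8000 s
robot covers v_R·T_r = 2.4000·0.0400 = 0.0960 m before braking
robot under decel: 2.4000²/(2·3.0000) = 0.9600 m
human over T_r+T_s: 2.0000·(0.0400+0.8000) = 1.6800 m
C+Z_d+Z_r = 0.2000+0.0150+0.0300 = 0.2450 m
sum ≈ 0.0960+0.9600+1.6800+0.2450 ≈ 2.9810 m = S ✓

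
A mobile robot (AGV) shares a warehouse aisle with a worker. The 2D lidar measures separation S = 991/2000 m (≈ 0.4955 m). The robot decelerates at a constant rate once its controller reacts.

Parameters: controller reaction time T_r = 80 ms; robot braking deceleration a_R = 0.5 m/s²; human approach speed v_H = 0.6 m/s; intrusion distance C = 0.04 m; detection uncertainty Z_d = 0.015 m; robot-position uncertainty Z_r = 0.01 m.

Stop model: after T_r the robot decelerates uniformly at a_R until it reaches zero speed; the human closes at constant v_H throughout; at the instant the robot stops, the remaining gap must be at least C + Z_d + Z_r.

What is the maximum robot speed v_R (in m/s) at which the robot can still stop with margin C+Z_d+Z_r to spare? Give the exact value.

collect terms ⇒ (1)·v_R² + (32/25)·v_R + (-153/400) = 0
  disc = (32/25)² − 4·(1)·(-153/400) = 7921/2500 ; √disc = 89/50
  v_R = (−(32/25) + 89/50) / (2·(1)) = 1/4 m/s
check:
braking lasts T_s = (1/4)/(1/2) = 0.5000 s
robot covers v_R·T_r = 0.2500·0.0800 = 0.0200 m before braking
robot covers 0.2500·0.5000 − ½·0.5000·0.5000² = 0.0625 m while stopping
person approaches 0.6000·(0.0800+0.5000) = 0.3480 m
C+Z_d+Z_r = 0.0400+0.0150+0.0100 = 0.0650 m
sum ≈ 0.0200+0.0625+0.3480+0.0650 ≈ 0.4955 m = S ✓

v_R_max = 1/4 m/s = 0.2500 m/s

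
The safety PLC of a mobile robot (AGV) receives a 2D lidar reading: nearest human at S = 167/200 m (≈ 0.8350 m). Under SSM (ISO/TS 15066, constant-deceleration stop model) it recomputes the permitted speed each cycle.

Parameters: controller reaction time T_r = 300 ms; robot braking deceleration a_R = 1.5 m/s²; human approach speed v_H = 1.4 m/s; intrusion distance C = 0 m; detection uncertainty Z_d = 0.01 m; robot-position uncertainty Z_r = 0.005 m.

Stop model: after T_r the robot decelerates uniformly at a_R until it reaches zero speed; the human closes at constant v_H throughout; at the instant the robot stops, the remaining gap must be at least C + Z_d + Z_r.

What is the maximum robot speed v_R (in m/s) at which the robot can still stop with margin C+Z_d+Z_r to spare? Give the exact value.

v_R_max = 3/10 m/s = 0.3000 m/s

at the boundary: (1/3)·v² + (37/30)·v + (-2/5) = 0
  disc = (37/30)² − 4·(1/3)·(-2/5) = 1849/900 ; √disc = 43/30
  v_R = (−(37/30) + 43/30) / (2·(1/3)) = 3/10 m/s
check:
T_s = v_R/a_R = (3/10)/(3/2) = 0.2000 s
robot in T_r: 0.3000·0.3000 = 0.0900 m
robot covers 0.3000·0.2000 − ½·1.5000·0.2000² = 0.0300 m while stopping
human over T_r+T_s: 1.4000·(0.3000+0.2000) = 0.7000 m
C+Z_d+Z_r = 0.0000+0.0100+0.0050 = 0.0150 m
sum ≈ 0.0900+0.0300+0.7000+0.0150 ≈ 0.8350 m = S ✓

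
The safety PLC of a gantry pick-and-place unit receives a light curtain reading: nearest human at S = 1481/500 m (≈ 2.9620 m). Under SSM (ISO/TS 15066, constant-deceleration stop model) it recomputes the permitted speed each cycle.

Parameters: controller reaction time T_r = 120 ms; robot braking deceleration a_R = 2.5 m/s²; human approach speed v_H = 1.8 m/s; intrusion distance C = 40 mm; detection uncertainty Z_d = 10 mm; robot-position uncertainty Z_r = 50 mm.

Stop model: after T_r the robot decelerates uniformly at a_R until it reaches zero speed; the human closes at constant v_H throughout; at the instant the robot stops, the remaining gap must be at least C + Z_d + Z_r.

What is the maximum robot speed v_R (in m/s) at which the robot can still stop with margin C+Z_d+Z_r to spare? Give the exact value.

v_R_max = 21/10 m/s = 2.1000 m/s

at the boundary: (1/5)·v² + (21/25)·v + (-1323/500) = 0
  disc = (21/25)² − 4·(1/5)·(-1323/500) = 1764/625 ; √disc = 42/25
  v_R = (−(21/25) + 42/25) / (2·(1/5)) = 21/10 m/s
check:
stop time T_s = (21/10)/(5/2) = 0.8400 s
reaction-phase robot travel = 2.1000·0.1200 = 0.2520 m
braking distance = 2.1000²/(2·2.5000) = 0.8820 m
human closes 1.8000·0.9600 = 1.7280 m
margins: 0.0400+0.0100+0.0500 = 0.1000 m
sum ≈ 0.2520+0.8820+1.7280+0.1000 ≈ 2.9620 m = S ✓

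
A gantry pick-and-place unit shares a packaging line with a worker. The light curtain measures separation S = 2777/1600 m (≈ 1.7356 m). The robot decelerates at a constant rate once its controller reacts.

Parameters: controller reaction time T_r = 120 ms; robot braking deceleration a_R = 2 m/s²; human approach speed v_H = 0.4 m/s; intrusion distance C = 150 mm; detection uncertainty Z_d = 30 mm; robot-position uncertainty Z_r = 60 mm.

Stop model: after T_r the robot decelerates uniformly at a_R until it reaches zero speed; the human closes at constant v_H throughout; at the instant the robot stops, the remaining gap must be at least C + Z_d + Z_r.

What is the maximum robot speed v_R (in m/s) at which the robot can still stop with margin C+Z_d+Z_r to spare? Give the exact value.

v_R_max = 37/20 m/s = 1.8500 m/s

at the boundary: (1/4)·v² + (8/25)·v + (-11581/8000) = 0
  disc = (8/25)² − 4·(1/4)·(-11581/8000) = 62001/40000 ; √disc = 249/200
  v_R = (−(8/25) + 249/200) / (2·(1/4)) = 37/20 m/s
check:
braking lasts T_s = (37/20)/2 = 0.9250 s
robot in T_r: 1.8500·0.1200 = 0.2220 m
robot covers 1.8500·0.9250 − ½·2.0000·0.9250² = 0.8556 m while stopping
human over T_r+T_s: 0.4000·(0.1200+0.9250) = 0.4180 m
margins: 0.1500+0.0300+0.0600 = 0.2400 m
sum ≈ 0.2220+0.8556+0.4180+0.2400 ≈ 1.7356 m = S ✓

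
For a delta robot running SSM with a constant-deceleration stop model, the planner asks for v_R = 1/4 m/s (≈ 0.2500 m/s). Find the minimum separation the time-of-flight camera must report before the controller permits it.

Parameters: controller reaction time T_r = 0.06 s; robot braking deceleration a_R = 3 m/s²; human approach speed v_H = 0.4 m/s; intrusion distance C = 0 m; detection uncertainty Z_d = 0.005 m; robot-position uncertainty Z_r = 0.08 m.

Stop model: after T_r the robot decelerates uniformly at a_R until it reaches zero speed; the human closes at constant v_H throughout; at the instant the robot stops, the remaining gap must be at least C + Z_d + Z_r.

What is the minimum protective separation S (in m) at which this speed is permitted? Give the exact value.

S_min = 671/4000 m = 0.1678 m

braking lasts T_s = (1/4)/3 = 0.0833 s
robot in T_r: 0.2500·0.0600 = 0.0150 m
robot covers 0.2500·0.0833 − ½·3.0000·0.0833² = 0.0104 m while stopping
human over T_r+T_s: 0.4000·(0.0600+0.0833) = 0.0573 m
C+Z_d+Z_r = 0.0000+0.0050+0.0800 = 0.0850 m
S_min ≈ 0.0150+0.0104+0.0573+0.0850  ⇒  S_min = 671/4000 m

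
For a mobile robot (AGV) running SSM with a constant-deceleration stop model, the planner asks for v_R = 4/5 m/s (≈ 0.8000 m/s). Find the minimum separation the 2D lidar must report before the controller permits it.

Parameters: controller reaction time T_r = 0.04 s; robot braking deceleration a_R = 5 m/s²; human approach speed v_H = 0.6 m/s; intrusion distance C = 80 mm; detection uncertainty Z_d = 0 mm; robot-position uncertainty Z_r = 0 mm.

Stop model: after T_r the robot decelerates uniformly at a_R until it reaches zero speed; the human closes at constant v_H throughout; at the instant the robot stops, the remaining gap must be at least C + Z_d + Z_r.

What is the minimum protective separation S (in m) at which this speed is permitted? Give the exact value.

stop time T_s = (4/5)/5 = 0.1600 s
robot covers v_R·T_r = 0.8000·0.0400 = 0.0320 m before braking
robot covers 0.8000·0.1600 − ½·5.0000·0.1600² = 0.0640 m while stopping
person approaches 0.6000·(0.0400+0.1600) = 0.1200 m
residual clearance needed = 0.0800+0.0000+0.0000 = 0.0800 m
S_min ≈ 0.0320+0.0640+0.1200+0.0800  ⇒  S_min = 37/125 m

S_min = 37/125 m = 0.2960 m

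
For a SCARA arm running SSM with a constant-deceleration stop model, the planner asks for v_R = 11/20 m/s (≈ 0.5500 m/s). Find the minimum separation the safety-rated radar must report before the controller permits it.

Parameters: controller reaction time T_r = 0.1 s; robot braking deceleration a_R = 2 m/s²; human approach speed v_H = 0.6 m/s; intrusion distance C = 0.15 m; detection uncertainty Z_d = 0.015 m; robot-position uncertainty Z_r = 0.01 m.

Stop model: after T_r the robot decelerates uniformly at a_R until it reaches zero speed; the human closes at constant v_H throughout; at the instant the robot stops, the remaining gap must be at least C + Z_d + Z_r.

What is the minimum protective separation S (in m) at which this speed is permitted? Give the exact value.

S_min = 849/1600 m = 0.5306 m

stop time T_s = (11/20)/2 = 0.2750 s
reaction-phase robot travel = 0.5500·0.1000 = 0.0550 m
braking distance = 0.5500²/(2·2.0000) = 0.0756 m
human closes 0.6000·0.3750 = 0.2250 m
residual clearance needed = 0.1500+0.0150+0.0100 = 0.1750 m
S_min ≈ 0.0550+0.0756+0.2250+0.1750  ⇒  S_min = 849/1600 m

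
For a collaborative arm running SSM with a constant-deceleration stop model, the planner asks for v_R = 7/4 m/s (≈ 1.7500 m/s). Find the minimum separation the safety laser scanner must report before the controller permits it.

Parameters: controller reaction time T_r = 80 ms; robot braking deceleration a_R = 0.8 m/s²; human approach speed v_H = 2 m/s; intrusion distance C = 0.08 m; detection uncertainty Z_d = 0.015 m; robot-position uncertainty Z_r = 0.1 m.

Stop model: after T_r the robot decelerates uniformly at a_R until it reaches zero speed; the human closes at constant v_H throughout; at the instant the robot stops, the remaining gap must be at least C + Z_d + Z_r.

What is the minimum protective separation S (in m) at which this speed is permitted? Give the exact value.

S_min = 21709/3200 m = 6.7841 m

braking lasts T_s = (7/4)/(4/5) = 2.1875 s
robot covers v_R·T_r = 1.7500·0.0800 = 0.1400 m before braking
robot under decel: 1.7500²/(2·0.8000) = 1.9141 m
person approaches 2.0000·(0.0800+2.1875) = 4.5350 m
C+Z_d+Z_r = 0.0800+0.0150+0.1000 = 0.1950 m
S_min ≈ 0.1400+1.9141+4.5350+0.1950  ⇒  S_min = 21709/3200 m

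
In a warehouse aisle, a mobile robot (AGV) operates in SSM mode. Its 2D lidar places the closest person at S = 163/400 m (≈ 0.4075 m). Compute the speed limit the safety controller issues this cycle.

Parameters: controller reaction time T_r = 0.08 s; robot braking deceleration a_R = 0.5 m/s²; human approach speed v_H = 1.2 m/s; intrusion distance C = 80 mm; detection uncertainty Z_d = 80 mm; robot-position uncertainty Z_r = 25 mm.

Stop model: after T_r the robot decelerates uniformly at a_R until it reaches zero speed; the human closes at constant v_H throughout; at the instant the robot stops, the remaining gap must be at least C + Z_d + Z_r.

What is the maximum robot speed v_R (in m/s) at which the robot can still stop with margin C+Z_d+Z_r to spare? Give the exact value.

collect terms ⇒ (1)·v_R² + (62/25)·v_R + (-253/2000) = 0
  disc = (62/25)² − 4·(1)·(-253/2000) = 16641/2500 ; √disc = 129/50
  v_R = (−(62/25) + 129/50) / (2·(1)) = 1/20 m/s
check:
stop time T_s = (1/20)/(1/2) = 0.1000 s
reaction-phase robot travel = 0.0500·0.0800 = 0.0040 m
braking distance = 0.0500²/(2·0.5000) = 0.0025 m
human closes 1.2000·0.1800 = 0.2160 m
margins: 0.0800+0.0800+0.0250 = 0.1850 m
sum ≈ 0.0040+0.0025+0.2160+0.1850 ≈ 0.4075 m = S ✓

v_R_max = 1/20 m/s = 0.0500 m/s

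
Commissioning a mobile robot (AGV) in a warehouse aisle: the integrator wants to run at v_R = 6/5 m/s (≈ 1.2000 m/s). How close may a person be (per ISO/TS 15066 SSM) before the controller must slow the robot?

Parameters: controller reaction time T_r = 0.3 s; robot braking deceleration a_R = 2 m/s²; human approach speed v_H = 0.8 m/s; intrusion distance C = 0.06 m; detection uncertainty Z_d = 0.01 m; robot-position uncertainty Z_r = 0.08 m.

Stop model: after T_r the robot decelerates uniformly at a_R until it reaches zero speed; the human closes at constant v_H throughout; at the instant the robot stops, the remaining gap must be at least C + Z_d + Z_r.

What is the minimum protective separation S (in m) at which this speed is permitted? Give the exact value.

stop time T_s = (6/5)/2 = 0.6000 s
reaction-phase robot travel = 1.2000·0.3000 = 0.3600 m
robot under decel: 1.2000²/(2·2.0000) = 0.3600 m
person approaches 0.8000·(0.3000+0.6000) = 0.7200 m
margins: 0.0600+0.0100+0.0800 = 0.1500 m
S_min ≈ 0.3600+0.3600+0.7200+0.1500  ⇒  S_min = 159/100 m

S_min = 159/100 m = 1.5900 m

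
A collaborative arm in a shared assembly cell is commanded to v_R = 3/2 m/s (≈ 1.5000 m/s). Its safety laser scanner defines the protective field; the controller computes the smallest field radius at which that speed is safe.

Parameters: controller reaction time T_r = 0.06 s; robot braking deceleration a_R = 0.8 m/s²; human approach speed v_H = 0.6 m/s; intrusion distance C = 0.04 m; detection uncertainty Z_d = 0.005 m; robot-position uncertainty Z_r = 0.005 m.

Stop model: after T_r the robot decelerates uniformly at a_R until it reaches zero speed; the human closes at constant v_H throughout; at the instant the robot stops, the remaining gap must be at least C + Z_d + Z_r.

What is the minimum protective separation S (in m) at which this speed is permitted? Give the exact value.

S_min = 10829/4000 m = 2.7073 m

braking lasts T_s = (3/2)/(4/5) = 1.8750 s
robot in T_r: 1.5000·0.0600 = 0.0900 m
robot under decel: 1.5000²/(2·0.8000) = 1.4062 m
person approaches 0.6000·(0.0600+1.8750) = 1.1610 m
margins: 0.0400+0.0050+0.0050 = 0.0500 m
S_min ≈ 0.0900+1.4062+1.1610+0.0500  ⇒  S_min = 10829/4000 m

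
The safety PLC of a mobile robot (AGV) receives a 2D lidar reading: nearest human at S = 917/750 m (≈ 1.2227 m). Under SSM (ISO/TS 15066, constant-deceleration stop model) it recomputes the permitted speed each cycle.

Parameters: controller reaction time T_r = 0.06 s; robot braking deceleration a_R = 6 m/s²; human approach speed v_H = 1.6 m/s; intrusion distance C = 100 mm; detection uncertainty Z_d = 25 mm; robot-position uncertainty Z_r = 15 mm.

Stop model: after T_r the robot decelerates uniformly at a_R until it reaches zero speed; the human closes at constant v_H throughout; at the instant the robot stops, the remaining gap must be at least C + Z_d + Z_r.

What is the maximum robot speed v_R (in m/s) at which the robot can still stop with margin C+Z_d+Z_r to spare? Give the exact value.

v_R_max = 2 m/s = 2.0000 m/s

quadratic (1/12)·v² + (49/150)·v + (-74/75) = 0
  disc = (49/150)² − 4·(1/12)·(-74/75) = 1089/2500 ; √disc = 33/50
  v_R = (−(49/150) + 33/50) / (2·(1/12)) = 2 m/s
check:
braking lasts T_s = 2/6 = 0.3333 s
reaction-phase robot travel = 2.0000·0.0600 = 0.1200 m
braking distance = 2.0000²/(2·6.0000) = 0.3333 m
person approaches 1.6000·(0.0600+0.3333) = 0.6293 m
margins: 0.1000+0.0250+0.0150 = 0.1400 m
sum ≈ 0.1200+0.3333+0.6293+0.1400 ≈ 1.2227 m = S ✓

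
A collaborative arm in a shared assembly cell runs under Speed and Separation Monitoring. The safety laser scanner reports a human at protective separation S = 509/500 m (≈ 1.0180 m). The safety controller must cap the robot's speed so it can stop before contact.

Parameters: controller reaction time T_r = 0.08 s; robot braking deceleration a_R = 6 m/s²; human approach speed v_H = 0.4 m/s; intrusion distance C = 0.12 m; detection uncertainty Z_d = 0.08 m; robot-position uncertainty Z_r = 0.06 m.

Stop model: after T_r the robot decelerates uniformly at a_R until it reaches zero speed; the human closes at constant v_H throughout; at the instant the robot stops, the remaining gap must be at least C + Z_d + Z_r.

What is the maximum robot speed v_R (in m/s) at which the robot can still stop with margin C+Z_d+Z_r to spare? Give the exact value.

v_R_max = 11/5 m/s = 2.2000 m/s

quadratic (1/12)·v² + (11/75)·v + (-363/500) = 0
  disc = (11/75)² − 4·(1/12)·(-363/500) = 5929/22500 ; √disc = 77/150
  v_R = (−(11/75) + 77/150) / (2·(1/12)) = 11/5 m/s
check:
stop time T_s = (11/5)/6 = 0.3667 s
reaction-phase robot travel = 2.2000·0.0800 = 0.1760 m
braking distance = 2.2000²/(2·6.0000) = 0.4033 m
human over T_r+T_s: 0.4000·(0.0800+0.3667) = 0.1787 m
C+Z_d+Z_r = 0.1200+0.0800+0.0600 = 0.2600 m
sum ≈ 0.1760+0.4033+0.1787+0.2600 ≈ 1.0180 m = S ✓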